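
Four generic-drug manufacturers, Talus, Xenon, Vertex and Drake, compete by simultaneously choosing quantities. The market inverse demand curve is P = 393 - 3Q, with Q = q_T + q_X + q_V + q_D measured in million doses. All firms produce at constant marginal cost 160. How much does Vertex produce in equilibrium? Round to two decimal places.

Each firm earns π_i = (393 - 3Q)q_i - 160q_i.
Setting ∂π_i/∂q_i = 0 with rivals' quantities fixed: 233 - 6q_i - 3·Σ_{j≠i} q_j = 0.
By symmetry each firm produces the same amount; substituting Σ_{j≠i} q_j = 3q_i yields q_i = 233/15.

15.53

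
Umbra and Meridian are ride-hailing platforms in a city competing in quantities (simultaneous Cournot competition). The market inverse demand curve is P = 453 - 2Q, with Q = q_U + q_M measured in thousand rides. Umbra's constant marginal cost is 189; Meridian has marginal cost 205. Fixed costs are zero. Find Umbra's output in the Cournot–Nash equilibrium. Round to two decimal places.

Umbra's profit: π_U = (453 - 2Q)q_U - (189q_U). Setting ∂π_U/∂q_U = 0: 264 - 4q_U - 2(q_M) = 0.
Meridian's first-order condition: 248 - 4q_M - 2(q_U) = 0.
So q_U = (264 - 2q_M)/4 and q_M = (248 - 2q_U)/4.
Solving the pair: q_U = 140/3, q_M = 116/3.

46.67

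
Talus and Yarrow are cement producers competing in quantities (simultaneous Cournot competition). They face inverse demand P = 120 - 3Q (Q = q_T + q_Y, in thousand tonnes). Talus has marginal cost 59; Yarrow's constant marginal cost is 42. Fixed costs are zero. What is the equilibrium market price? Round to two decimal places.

73.67

Talus's profit: π_T = (120 - 3Q)q_T - (59q_T). Setting ∂π_T/∂q_T = 0: 61 - 6q_T - 3(q_Y) = 0.
Yarrow's profit: π_Y = (120 - 3Q)q_Y - (42q_Y). Setting ∂π_Y/∂q_Y = 0: 78 - 6q_Y - 3(q_T) = 0.
Rearranging gives the reaction functions q_T = (61 - 3q_Y)/6 and q_Y = (78 - 3q_T)/6.
Solving the pair: q_T = 44/9, q_Y = 95/9.
Total output Q = 139/9, so price P = 120 - 3·(139/9) = 221/3.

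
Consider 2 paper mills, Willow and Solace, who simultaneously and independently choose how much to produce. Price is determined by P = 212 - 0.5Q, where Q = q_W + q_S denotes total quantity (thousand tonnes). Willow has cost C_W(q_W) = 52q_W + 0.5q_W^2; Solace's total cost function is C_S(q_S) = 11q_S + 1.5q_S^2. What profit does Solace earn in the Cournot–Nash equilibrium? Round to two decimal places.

Willow's profit: π_W = (212 - 0.5Q)q_W - (52q_W + (1/2)q_W²). Setting ∂π_W/∂q_W = 0: 160 - 2q_W - (1/2)(q_S) = 0.
Solace's first-order condition: 201 - 4q_S - (1/2)(q_W) = 0.
So q_W = (160 - (1/2)q_S)/2 and q_S = (201 - (1/2)q_W)/4.
Solving the pair: q_W = 69.6129, q_S = 1288/31.
Price P = 212 - (1/2)·111.1613 = 156.4194.
Solace's profit: 156.4194·(1288/31) - 11·(1288/31) - (3/2)(1288/31)² = 3452.5369.

3452.54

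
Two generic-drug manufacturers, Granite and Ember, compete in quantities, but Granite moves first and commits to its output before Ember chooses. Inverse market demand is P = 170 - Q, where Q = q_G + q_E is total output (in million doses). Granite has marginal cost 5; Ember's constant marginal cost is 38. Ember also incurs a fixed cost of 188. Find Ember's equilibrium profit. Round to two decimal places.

The follower Ember best-responds to any q_G: π_E = (170 - Q)q_E - 38q_E.
Follower FOC: 132 - q_G - 2q_E = 0, so q_E(q_G) = (132 - q_G)/2.
The leader anticipates this reaction. Substituting into P = 170 - Q gives P = 104 - (1/2)q_G, so π_G = (104 - (1/2)q_G)q_G - 5q_G.
The leader's first-order condition 99 - q_G = 0 yields q_G = 99.
Then q_E = (132 - 99)/2 = 33/2.
Price P = 170 - 231/2 = 109/2.
Ember's profit: (109/2 - 38)·(33/2) - 188 = 337/4.

84.25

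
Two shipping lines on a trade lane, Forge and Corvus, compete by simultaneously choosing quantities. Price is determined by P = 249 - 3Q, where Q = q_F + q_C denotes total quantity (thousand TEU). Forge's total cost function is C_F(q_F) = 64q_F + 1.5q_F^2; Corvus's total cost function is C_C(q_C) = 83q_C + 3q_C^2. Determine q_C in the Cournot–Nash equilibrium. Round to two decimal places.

Forge's profit: π_F = (249 - 3Q)q_F - (64q_F + (3/2)q_F²). Setting ∂π_F/∂q_F = 0: 185 - 9q_F - 3(q_C) = 0.
Corvus's first-order condition: 166 - 12q_C - 3(q_F) = 0.
So q_F = (185 - 3q_C)/9 and q_C = (166 - 3q_F)/12.
Solving the pair: q_F = 574/33, q_C = 313/33.

9.48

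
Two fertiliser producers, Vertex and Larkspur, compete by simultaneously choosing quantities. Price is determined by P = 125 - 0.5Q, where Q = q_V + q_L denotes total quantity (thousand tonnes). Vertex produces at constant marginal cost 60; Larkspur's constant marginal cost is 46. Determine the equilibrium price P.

77

Vertex's profit: π_V = (125 - 0.5Q)q_V - (60q_V). Setting ∂π_V/∂q_V = 0: 65 - q_V - (1/2)(q_L) = 0.
Larkspur's first-order condition: 79 - q_L - (1/2)(q_V) = 0.
So q_V = (65 - (1/2)q_L) and q_L = (79 - (1/2)q_V).
Substituting one into the other gives q_V = 34 and q_L = 62.
Total output Q = 96, so price P = 125 - (1/2)·96 = 77.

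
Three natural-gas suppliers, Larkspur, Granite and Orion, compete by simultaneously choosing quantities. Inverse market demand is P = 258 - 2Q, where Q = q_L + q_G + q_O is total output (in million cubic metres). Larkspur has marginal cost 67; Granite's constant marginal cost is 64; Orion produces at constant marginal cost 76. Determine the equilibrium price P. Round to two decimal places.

Larkspur's profit: π_L = (258 - 2Q)q_L - (67q_L). Setting ∂π_L/∂q_L = 0: 191 - 4q_L - 2(q_G + q_O) = 0.
Granite's first-order condition: 194 - 4q_G - 2(q_L + q_O) = 0.
Orion's first-order condition: 182 - 4q_O - 2(q_L + q_G) = 0.
Adding the 3 first-order conditions: 567 − 8Q = 0, so Q = 567/8.
Back-substituting: q_L = (191 − 567/4)/2 = 197/8, q_G = (194 − 567/4)/2 = 209/8, q_O = (182 − 567/4)/2 = 161/8.
Total output Q = 567/8, so price P = 258 - 2·(567/8) = 465/4.

116.25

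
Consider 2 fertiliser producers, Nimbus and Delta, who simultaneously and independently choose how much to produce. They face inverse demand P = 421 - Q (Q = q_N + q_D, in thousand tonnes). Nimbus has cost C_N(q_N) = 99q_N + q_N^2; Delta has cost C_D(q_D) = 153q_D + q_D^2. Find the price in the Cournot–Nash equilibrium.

Nimbus's profit: π_N = (421 - Q)q_N - (99q_N + q_N²). Setting ∂π_N/∂q_N = 0: 322 - 4q_N - (q_D) = 0.
Delta's first-order condition: 268 - 4q_D - (q_N) = 0.
Best responses: q_N = (322 - q_D)/4, q_D = (268 - q_N)/4.
Solving the pair: q_N = 68, q_D = 50.
Total output Q = 118, so price P = 421 - 118 = 303.

303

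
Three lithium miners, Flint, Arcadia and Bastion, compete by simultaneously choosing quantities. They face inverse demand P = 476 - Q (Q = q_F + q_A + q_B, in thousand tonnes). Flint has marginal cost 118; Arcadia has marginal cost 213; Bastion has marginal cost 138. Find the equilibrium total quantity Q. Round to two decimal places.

239.75

Flint's profit: π_F = (476 - Q)q_F - (118q_F). Setting ∂π_F/∂q_F = 0: 358 - 2q_F - (q_A + q_B) = 0.
Arcadia's profit: π_A = (476 - Q)q_A - (213q_A). Setting ∂π_A/∂q_A = 0: 263 - 2q_A - (q_F + q_B) = 0.
Bastion's first-order condition: 338 - 2q_B - (q_F + q_A) = 0.
Adding the 3 first-order conditions: 959 − 4Q = 0, so Q = 959/4.
Back-substituting: q_F = (358 − 959/4) = 473/4, q_A = (263 − 959/4) = 93/4, q_B = (338 − 959/4) = 393/4.
Total output Q = 473/4 + 93/4 + 393/4 = 959/4.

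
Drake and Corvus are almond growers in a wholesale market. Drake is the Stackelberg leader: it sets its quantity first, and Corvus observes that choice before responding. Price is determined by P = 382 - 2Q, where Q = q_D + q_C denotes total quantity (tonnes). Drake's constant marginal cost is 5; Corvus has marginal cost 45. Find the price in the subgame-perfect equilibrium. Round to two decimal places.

109.25

The follower Corvus best-responds to any q_D: π_C = (382 - 2Q)q_C - 45q_C.
Follower FOC: 337 - 2q_D - 4q_C = 0, so q_C(q_D) = (337 - 2q_D)/4.
Drake substitutes q_C(q_D) into its own profit: π_D = q_D(382 - 2q_D - (337 - 2q_D)/2) - 5q_D = (427/2 - q_D)q_D - 5q_D.
The leader's first-order condition 417/2 - 2q_D = 0 yields q_D = 417/4.
Then q_C = (337 - 2·(417/4))/4 = 257/8.
Total output Q = 1091/8, so price P = 382 - 2·(1091/8) = 437/4.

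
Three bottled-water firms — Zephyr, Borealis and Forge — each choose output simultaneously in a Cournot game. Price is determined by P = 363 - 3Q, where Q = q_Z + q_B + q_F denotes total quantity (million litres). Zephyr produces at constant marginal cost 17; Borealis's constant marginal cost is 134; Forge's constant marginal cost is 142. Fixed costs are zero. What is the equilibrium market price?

Zephyr's profit: π_Z = (363 - 3Q)q_Z - (17q_Z). Setting ∂π_Z/∂q_Z = 0: 346 - 6q_Z - 3(q_B + q_F) = 0.
Borealis's profit: π_B = (363 - 3Q)q_B - (134q_B). Setting ∂π_B/∂q_B = 0: 229 - 6q_B - 3(q_Z + q_F) = 0.
Forge's first-order condition: 221 - 6q_F - 3(q_Z + q_B) = 0.
Adding the 3 conditions: 796 − 6Q − 6Q = 0, i.e. Q = 199/3.
Back-substituting: q_Z = (346 − 199)/3 = 49, q_B = (229 − 199)/3 = 10, q_F = (221 − 199)/3 = 22/3.
Total output Q = 199/3, so price P = 363 - 3·(199/3) = 164.

164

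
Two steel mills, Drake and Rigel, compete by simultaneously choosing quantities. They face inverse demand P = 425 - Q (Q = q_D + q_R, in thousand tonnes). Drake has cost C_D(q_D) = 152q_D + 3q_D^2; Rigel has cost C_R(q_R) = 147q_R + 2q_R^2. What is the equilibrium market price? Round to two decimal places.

Drake's profit: π_D = (425 - Q)q_D - (152q_D + 3q_D²). Setting ∂π_D/∂q_D = 0: 273 - 8q_D - (q_R) = 0.
Rigel's first-order condition: 278 - 6q_R - (q_D) = 0.
Rearranging gives the reaction functions q_D = (273 - q_R)/8 and q_R = (278 - q_D)/6.
Substituting one into the other gives q_D = 1360/47 and q_R = 1951/47.
Total output Q = 70.4468, so price P = 425 - 70.4468 = 354.5532.

354.55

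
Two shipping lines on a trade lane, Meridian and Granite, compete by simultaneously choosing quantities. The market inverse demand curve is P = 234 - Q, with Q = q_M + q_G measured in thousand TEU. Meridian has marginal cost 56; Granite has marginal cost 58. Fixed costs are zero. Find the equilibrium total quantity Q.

Meridian's profit: π_M = (234 - Q)q_M - (56q_M). Setting ∂π_M/∂q_M = 0: 178 - 2q_M - (q_G) = 0.
Granite's first-order condition: 176 - 2q_G - (q_M) = 0.
Best responses: q_M = (178 - q_G)/2, q_G = (176 - q_M)/2.
Solving the pair: q_M = 60, q_G = 58.
Total output Q = 60 + 58 = 118.

118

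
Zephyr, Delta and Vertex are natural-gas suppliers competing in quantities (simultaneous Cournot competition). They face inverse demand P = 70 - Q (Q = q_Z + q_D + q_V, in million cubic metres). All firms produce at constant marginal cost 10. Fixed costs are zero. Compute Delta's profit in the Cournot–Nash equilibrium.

225

Each firm earns π_i = (70 - Q)q_i - 10q_i.
First-order condition (treating rivals' output as given): 60 - 2q_i - Σ_{j≠i} q_j = 0.
By symmetry each firm produces the same amount; substituting Σ_{j≠i} q_j = 2q_i yields q_i = 60/4 = 15.
Price P = 70 - 45 = 25.
Delta's profit: (25 - 10)·15 = 225.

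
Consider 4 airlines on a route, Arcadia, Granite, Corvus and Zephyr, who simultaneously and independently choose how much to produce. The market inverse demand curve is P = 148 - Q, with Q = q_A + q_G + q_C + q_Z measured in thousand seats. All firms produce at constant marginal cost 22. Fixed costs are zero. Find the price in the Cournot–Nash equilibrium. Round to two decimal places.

A representative firm's profit is π_i = q_i(148 - Q) - 22q_i.
Setting ∂π_i/∂q_i = 0 with rivals' quantities fixed: 126 - 2q_i - Σ_{j≠i} q_j = 0.
With identical firms every q_j equals q_i, so Σ_{j≠i} q_j = 3q_i and 126 = 5q_i, giving q_i = 126/5.
Total output Q = 504/5, so price P = 148 - 504/5 = 236/5.

47.20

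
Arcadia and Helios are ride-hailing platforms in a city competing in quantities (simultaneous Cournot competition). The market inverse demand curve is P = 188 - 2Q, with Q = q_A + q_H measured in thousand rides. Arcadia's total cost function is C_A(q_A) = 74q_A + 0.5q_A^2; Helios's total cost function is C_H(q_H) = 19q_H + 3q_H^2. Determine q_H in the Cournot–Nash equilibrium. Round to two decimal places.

13.41

Arcadia's profit: π_A = (188 - 2Q)q_A - (74q_A + (1/2)q_A²). Setting ∂π_A/∂q_A = 0: 114 - 5q_A - 2(q_H) = 0.
Helios's first-order condition: 169 - 10q_H - 2(q_A) = 0.
So q_A = (114 - 2q_H)/5 and q_H = (169 - 2q_A)/10.
Solving the pair: q_A = 401/23, q_H = 617/46.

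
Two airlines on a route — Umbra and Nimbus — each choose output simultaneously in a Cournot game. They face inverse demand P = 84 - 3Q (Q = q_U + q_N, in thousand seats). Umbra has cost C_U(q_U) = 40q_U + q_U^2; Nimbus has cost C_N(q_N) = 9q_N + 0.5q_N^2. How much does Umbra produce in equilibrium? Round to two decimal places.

Umbra's profit: π_U = (84 - 3Q)q_U - (40q_U + q_U²). Setting ∂π_U/∂q_U = 0: 44 - 8q_U - 3(q_N) = 0.
Nimbus's first-order condition: 75 - 7q_N - 3(q_U) = 0.
Best responses: q_U = (44 - 3q_N)/8, q_N = (75 - 3q_U)/7.
Solving the pair: q_U = 83/47, q_N = 468/47.

1.77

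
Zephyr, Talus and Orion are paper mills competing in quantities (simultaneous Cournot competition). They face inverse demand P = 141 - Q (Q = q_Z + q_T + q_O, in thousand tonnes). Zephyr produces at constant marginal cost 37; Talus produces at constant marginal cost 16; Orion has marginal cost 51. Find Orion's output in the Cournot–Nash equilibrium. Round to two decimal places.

10.25

Zephyr's profit: π_Z = (141 - Q)q_Z - (37q_Z). Setting ∂π_Z/∂q_Z = 0: 104 - 2q_Z - (q_T + q_O) = 0.
Talus's profit: π_T = (141 - Q)q_T - (16q_T). Setting ∂π_T/∂q_T = 0: 125 - 2q_T - (q_Z + q_O) = 0.
Orion's profit: π_O = (141 - Q)q_O - (51q_O). Setting ∂π_O/∂q_O = 0: 90 - 2q_O - (q_Z + q_T) = 0.
Summing all 3 equations gives 319 − 4Q = 0, hence Q = 319/4.
Back-substituting: q_Z = (104 − 319/4) = 97/4, q_T = (125 − 319/4) = 181/4, q_O = (90 − 319/4) = 41/4.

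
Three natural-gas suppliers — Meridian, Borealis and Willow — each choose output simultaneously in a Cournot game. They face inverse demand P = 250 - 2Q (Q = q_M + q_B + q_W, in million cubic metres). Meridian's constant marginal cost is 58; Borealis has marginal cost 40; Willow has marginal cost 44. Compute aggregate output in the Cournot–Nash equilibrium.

Meridian's profit: π_M = (250 - 2Q)q_M - (58q_M). Setting ∂π_M/∂q_M = 0: 192 - 4q_M - 2(q_B + q_W) = 0.
Borealis's first-order condition: 210 - 4q_B - 2(q_M + q_W) = 0.
Willow's profit: π_W = (250 - 2Q)q_W - (44q_W). Setting ∂π_W/∂q_W = 0: 206 - 4q_W - 2(q_M + q_B) = 0.
Summing all 3 equations gives 608 − 8Q = 0, hence Q = 76.
Back-substituting: q_M = (192 − 152)/2 = 20, q_B = (210 − 152)/2 = 29, q_W = (206 − 152)/2 = 27.
Total output Q = 20 + 29 + 27 = 76.

76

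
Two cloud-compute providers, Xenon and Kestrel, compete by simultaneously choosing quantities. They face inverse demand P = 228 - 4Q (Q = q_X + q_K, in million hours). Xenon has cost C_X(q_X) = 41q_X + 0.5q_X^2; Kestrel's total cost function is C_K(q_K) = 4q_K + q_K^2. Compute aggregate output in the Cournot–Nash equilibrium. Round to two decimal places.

Xenon's profit: π_X = (228 - 4Q)q_X - (41q_X + (1/2)q_X²). Setting ∂π_X/∂q_X = 0: 187 - 9q_X - 4(q_K) = 0.
Kestrel's first-order condition: 224 - 10q_K - 4(q_X) = 0.
So q_X = (187 - 4q_K)/9 and q_K = (224 - 4q_X)/10.
Solving the pair: q_X = 487/37, q_K = 634/37.
Total output Q = 487/37 + 634/37 = 1121/37.

30.30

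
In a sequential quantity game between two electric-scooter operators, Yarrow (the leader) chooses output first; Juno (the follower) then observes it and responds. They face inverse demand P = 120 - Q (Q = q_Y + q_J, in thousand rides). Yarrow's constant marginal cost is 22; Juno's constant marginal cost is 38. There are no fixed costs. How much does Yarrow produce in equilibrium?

57

The follower Juno best-responds to any q_Y: π_J = (120 - Q)q_J - 38q_J.
∂π_J/∂q_J = 82 - q_Y - 2q_J = 0 gives the reaction function q_J = (82 - q_Y)/2.
Yarrow substitutes q_J(q_Y) into its own profit: π_Y = q_Y(120 - q_Y - (82 - q_Y)/2) - 22q_Y = (79 - (1/2)q_Y)q_Y - 22q_Y.
Leader FOC: 57 - q_Y = 0, so q_Y = 57.
Then q_J = (82 - 57)/2 = 25/2.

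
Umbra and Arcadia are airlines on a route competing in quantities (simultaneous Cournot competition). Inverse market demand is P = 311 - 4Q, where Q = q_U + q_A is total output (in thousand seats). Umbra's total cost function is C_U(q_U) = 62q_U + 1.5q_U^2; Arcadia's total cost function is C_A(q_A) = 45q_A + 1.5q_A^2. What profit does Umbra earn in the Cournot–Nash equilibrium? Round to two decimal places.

1399.63

Umbra's profit: π_U = (311 - 4Q)q_U - (62q_U + (3/2)q_U²). Setting ∂π_U/∂q_U = 0: 249 - 11q_U - 4(q_A) = 0.
Arcadia's first-order condition: 266 - 11q_A - 4(q_U) = 0.
Best responses: q_U = (249 - 4q_A)/11, q_A = (266 - 4q_U)/11.
Solving the pair: q_U = 335/21, q_A = 386/21.
Price P = 311 - 4·(103/3) = 521/3.
Umbra's profit: (521/3)·(335/21) - 62·(335/21) - (3/2)(335/21)² = 1399.6315.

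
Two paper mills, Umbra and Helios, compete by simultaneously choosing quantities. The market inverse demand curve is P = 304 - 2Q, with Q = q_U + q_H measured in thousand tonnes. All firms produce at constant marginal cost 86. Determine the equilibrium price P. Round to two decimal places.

A representative firm's profit is π_i = q_i(304 - 2Q) - 86q_i.
Setting ∂π_i/∂q_i = 0 with rivals' quantities fixed: 218 - 4q_i - 2q_j = 0.
With identical firms every q_j equals q_i, so q_j = q_i and 218 = 6q_i, giving q_i = 109/3.
Total output Q = 218/3, so price P = 304 - 2·(218/3) = 476/3.

158.67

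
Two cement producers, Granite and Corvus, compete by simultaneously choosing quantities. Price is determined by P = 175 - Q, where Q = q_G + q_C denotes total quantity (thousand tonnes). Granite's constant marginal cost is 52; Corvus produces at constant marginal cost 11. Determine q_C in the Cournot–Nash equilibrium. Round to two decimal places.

Granite's profit: π_G = (175 - Q)q_G - (52q_G). Setting ∂π_G/∂q_G = 0: 123 - 2q_G - (q_C) = 0.
Corvus's first-order condition: 164 - 2q_C - (q_G) = 0.
Rearranging gives the reaction functions q_G = (123 - q_C)/2 and q_C = (164 - q_G)/2.
Solving the pair: q_G = 82/3, q_C = 205/3.

68.33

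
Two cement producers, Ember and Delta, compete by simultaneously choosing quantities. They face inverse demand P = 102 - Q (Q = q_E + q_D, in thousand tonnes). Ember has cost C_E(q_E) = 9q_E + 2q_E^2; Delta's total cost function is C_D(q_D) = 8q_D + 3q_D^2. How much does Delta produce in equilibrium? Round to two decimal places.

10.02

Ember's profit: π_E = (102 - Q)q_E - (9q_E + 2q_E²). Setting ∂π_E/∂q_E = 0: 93 - 6q_E - (q_D) = 0.
Delta's first-order condition: 94 - 8q_D - (q_E) = 0.
Best responses: q_E = (93 - q_D)/6, q_D = (94 - q_E)/8.
Substituting one into the other gives q_E = 650/47 and q_D = 471/47.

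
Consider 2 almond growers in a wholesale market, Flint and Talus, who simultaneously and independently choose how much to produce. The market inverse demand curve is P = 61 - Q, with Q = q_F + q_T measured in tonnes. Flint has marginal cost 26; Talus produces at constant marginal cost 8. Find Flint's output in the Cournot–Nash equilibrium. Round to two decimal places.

5.67

Flint's profit: π_F = (61 - Q)q_F - (26q_F). Setting ∂π_F/∂q_F = 0: 35 - 2q_F - (q_T) = 0.
Talus's first-order condition: 53 - 2q_T - (q_F) = 0.
Rearranging gives the reaction functions q_F = (35 - q_T)/2 and q_T = (53 - q_F)/2.
Substituting one into the other gives q_F = 17/3 and q_T = 71/3.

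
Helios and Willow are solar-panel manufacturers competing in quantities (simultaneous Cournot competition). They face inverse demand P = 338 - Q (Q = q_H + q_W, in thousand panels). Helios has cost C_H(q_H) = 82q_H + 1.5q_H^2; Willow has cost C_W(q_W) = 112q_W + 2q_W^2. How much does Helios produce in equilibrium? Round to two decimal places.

45.17

Helios's profit: π_H = (338 - Q)q_H - (82q_H + (3/2)q_H²). Setting ∂π_H/∂q_H = 0: 256 - 5q_H - (q_W) = 0.
Willow's first-order condition: 226 - 6q_W - (q_H) = 0.
Best responses: q_H = (256 - q_W)/5, q_W = (226 - q_H)/6.
Substituting one into the other gives q_H = 1310/29 and q_W = 874/29.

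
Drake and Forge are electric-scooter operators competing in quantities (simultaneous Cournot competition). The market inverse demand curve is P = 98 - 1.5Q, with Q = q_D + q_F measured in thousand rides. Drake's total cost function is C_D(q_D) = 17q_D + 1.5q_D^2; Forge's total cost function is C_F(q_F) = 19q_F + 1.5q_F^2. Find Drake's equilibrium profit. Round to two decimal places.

355.70

Drake's profit: π_D = (98 - 1.5Q)q_D - (17q_D + (3/2)q_D²). Setting ∂π_D/∂q_D = 0: 81 - 6q_D - (3/2)(q_F) = 0.
Forge's profit: π_F = (98 - 1.5Q)q_F - (19q_F + (3/2)q_F²). Setting ∂π_F/∂q_F = 0: 79 - 6q_F - (3/2)(q_D) = 0.
Best responses: q_D = (81 - (3/2)q_F)/6, q_F = (79 - (3/2)q_D)/6.
Solving the pair: q_D = 98/9, q_F = 94/9.
Price P = 98 - (3/2)·(64/3) = 66.
Drake's profit: 66·(98/9) - 17·(98/9) - (3/2)(98/9)² = 355.7037.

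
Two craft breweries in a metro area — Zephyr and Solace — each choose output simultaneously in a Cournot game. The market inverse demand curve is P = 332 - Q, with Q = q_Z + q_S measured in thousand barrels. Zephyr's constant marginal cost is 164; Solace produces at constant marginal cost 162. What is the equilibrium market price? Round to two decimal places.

219.33

Zephyr's profit: π_Z = (332 - Q)q_Z - (164q_Z). Setting ∂π_Z/∂q_Z = 0: 168 - 2q_Z - (q_S) = 0.
Solace's profit: π_S = (332 - Q)q_S - (162q_S). Setting ∂π_S/∂q_S = 0: 170 - 2q_S - (q_Z) = 0.
So q_Z = (168 - q_S)/2 and q_S = (170 - q_Z)/2.
Solving the pair: q_Z = 166/3, q_S = 172/3.
Total output Q = 338/3, so price P = 332 - 338/3 = 658/3.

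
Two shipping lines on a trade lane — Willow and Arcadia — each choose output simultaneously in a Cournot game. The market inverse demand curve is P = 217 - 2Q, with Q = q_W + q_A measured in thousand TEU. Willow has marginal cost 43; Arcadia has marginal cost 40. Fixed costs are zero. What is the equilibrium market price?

100

Willow's profit: π_W = (217 - 2Q)q_W - (43q_W). Setting ∂π_W/∂q_W = 0: 174 - 4q_W - 2(q_A) = 0.
Arcadia's first-order condition: 177 - 4q_A - 2(q_W) = 0.
So q_W = (174 - 2q_A)/4 and q_A = (177 - 2q_W)/4.
Solving the pair: q_W = 57/2, q_A = 30.
Total output Q = 117/2, so price P = 217 - 2·(117/2) = 100.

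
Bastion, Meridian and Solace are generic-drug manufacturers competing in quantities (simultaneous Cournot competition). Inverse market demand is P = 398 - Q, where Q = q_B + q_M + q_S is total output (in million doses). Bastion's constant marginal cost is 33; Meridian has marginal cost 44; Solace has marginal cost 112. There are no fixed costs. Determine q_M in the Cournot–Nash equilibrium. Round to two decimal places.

Bastion's profit: π_B = (398 - Q)q_B - (33q_B). Setting ∂π_B/∂q_B = 0: 365 - 2q_B - (q_M + q_S) = 0.
Meridian's profit: π_M = (398 - Q)q_M - (44q_M). Setting ∂π_M/∂q_M = 0: 354 - 2q_M - (q_B + q_S) = 0.
Solace's profit: π_S = (398 - Q)q_S - (112q_S). Setting ∂π_S/∂q_S = 0: 286 - 2q_S - (q_B + q_M) = 0.
Summing all 3 equations gives 1005 − 4Q = 0, hence Q = 1005/4.
Back-substituting: q_B = (365 − 1005/4) = 455/4, q_M = (354 − 1005/4) = 411/4, q_S = (286 − 1005/4) = 139/4.

102.75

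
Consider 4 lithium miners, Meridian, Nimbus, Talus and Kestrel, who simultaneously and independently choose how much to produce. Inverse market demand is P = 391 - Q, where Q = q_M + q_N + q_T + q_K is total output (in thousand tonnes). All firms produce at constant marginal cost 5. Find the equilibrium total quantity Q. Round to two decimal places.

Each firm earns π_i = (391 - Q)q_i - 5q_i.
First-order condition (treating rivals' output as given): 386 - 2q_i - Σ_{j≠i} q_j = 0.
By symmetry each firm produces the same amount; substituting Σ_{j≠i} q_j = 3q_i yields q_i = 386/5.
Total output Q = 386/5 + 386/5 + 386/5 + 386/5 = 1544/5.

308.80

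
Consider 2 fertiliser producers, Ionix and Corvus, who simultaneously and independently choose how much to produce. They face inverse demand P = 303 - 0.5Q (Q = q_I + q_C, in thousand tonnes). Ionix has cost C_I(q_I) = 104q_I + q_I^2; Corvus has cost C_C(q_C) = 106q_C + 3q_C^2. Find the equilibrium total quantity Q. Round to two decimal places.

86.07

Ionix's profit: π_I = (303 - 0.5Q)q_I - (104q_I + q_I²). Setting ∂π_I/∂q_I = 0: 199 - 3q_I - (1/2)(q_C) = 0.
Corvus's profit: π_C = (303 - 0.5Q)q_C - (106q_C + 3q_C²). Setting ∂π_C/∂q_C = 0: 197 - 7q_C - (1/2)(q_I) = 0.
Rearranging gives the reaction functions q_I = (199 - (1/2)q_C)/3 and q_C = (197 - (1/2)q_I)/7.
Solving the pair: q_I = 62.3855, q_C = 1966/83.
Total output Q = 62.3855 + 1966/83 = 86.0723.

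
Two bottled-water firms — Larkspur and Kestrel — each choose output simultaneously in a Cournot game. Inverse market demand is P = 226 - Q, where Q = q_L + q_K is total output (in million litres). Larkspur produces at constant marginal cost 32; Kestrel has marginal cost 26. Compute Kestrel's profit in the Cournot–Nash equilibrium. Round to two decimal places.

4715.11

Larkspur's profit: π_L = (226 - Q)q_L - (32q_L). Setting ∂π_L/∂q_L = 0: 194 - 2q_L - (q_K) = 0.
Kestrel's profit: π_K = (226 - Q)q_K - (26q_K). Setting ∂π_K/∂q_K = 0: 200 - 2q_K - (q_L) = 0.
So q_L = (194 - q_K)/2 and q_K = (200 - q_L)/2.
Substituting one into the other gives q_L = 188/3 and q_K = 206/3.
Price P = 226 - 394/3 = 284/3.
Kestrel's profit: (284/3 - 26)·(206/3) = 4715.1111.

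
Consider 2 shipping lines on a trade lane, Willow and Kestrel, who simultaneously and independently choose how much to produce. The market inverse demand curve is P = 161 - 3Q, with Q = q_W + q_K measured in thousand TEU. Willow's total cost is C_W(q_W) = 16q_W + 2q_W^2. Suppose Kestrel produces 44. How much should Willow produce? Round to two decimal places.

With the rival's output fixed at 44, Willow's profit is π_W = (161 - 3·44 - 3q_W)q_W - (16q_W + 2q_W²) = (29 - 3q_W)q_W - (16q_W + 2q_W²).
∂π_W/∂q_W = 13 - 10q_W = 0, so q_W = 13/10.

1.30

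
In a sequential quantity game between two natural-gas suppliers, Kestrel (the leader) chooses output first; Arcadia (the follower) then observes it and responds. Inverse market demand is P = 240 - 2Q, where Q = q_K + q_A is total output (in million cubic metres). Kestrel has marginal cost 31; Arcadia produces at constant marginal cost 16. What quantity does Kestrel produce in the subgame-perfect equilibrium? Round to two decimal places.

The follower Arcadia best-responds to any q_K: π_A = (240 - 2Q)q_A - 16q_A.
∂π_A/∂q_A = 224 - 2q_K - 4q_A = 0 gives the reaction function q_A = (224 - 2q_K)/4.
The leader anticipates this reaction. Substituting into P = 240 - 2Q gives P = 128 - q_K, so π_K = (128 - q_K)q_K - 31q_K.
Maximising: ∂π_K/∂q_K = 97 - 2q_K = 0, giving q_K = 97/2.
Then q_A = (224 - 2·(97/2))/4 = 127/4.

48.50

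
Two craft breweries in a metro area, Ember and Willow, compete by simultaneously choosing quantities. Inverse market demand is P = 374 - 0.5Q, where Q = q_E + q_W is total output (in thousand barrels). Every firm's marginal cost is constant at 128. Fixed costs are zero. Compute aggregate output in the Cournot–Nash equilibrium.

A representative firm's profit is π_i = q_i(374 - 0.5Q) - 128q_i.
Setting ∂π_i/∂q_i = 0 with rivals' quantities fixed: 246 - q_i - (1/2)q_j = 0.
With identical firms every q_j equals q_i, so q_j = q_i and 246 = (3/2)q_i, giving q_i = 164.
Total output Q = 164 + 164 = 328.

328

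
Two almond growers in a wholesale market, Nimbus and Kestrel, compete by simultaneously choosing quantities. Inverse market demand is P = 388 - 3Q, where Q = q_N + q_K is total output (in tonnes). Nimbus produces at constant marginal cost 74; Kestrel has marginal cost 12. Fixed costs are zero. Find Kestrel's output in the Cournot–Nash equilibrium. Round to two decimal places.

Nimbus's profit: π_N = (388 - 3Q)q_N - (74q_N). Setting ∂π_N/∂q_N = 0: 314 - 6q_N - 3(q_K) = 0.
Kestrel's profit: π_K = (388 - 3Q)q_K - (12q_K). Setting ∂π_K/∂q_K = 0: 376 - 6q_K - 3(q_N) = 0.
Best responses: q_N = (314 - 3q_K)/6, q_K = (376 - 3q_N)/6.
Substituting one into the other gives q_N = 28 and q_K = 146/3.

48.67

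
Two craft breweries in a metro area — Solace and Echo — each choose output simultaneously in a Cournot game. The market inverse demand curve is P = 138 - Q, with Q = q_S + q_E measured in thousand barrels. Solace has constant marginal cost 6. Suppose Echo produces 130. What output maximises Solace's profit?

With the rival's output fixed at 130, Solace's profit is π_S = (138 - 130 - q_S)q_S - (6q_S) = (8 - q_S)q_S - (6q_S).
∂π_S/∂q_S = 2 - 2q_S = 0, so q_S = 1.

1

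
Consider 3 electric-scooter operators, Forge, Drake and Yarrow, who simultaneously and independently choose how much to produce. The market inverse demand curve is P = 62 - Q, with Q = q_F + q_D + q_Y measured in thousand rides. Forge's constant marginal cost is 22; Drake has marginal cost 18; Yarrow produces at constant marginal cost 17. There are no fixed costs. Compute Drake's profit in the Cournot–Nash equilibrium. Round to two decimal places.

138.06

Forge's profit: π_F = (62 - Q)q_F - (22q_F). Setting ∂π_F/∂q_F = 0: 40 - 2q_F - (q_D + q_Y) = 0.
Drake's profit: π_D = (62 - Q)q_D - (18q_D). Setting ∂π_D/∂q_D = 0: 44 - 2q_D - (q_F + q_Y) = 0.
Yarrow's profit: π_Y = (62 - Q)q_Y - (17q_Y). Setting ∂π_Y/∂q_Y = 0: 45 - 2q_Y - (q_F + q_D) = 0.
Adding the 3 conditions: 129 − 2Q − 2Q = 0, i.e. Q = 129/4.
Back-substituting: q_F = (40 − 129/4) = 31/4, q_D = (44 − 129/4) = 47/4, q_Y = (45 − 129/4) = 51/4.
Price P = 62 - 129/4 = 119/4.
Drake's profit: (119/4 - 18)·(47/4) = 138.0625.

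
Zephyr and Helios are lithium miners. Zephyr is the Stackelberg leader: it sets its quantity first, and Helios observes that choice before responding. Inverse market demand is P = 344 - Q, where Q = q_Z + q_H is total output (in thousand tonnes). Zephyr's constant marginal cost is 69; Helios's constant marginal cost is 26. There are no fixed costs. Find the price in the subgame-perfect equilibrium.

127

The follower Helios best-responds to any q_Z: π_H = (344 - Q)q_H - 26q_H.
Follower FOC: 318 - q_Z - 2q_H = 0, so q_H(q_Z) = (318 - q_Z)/2.
Zephyr substitutes q_H(q_Z) into its own profit: π_Z = q_Z(344 - q_Z - (318 - q_Z)/2) - 69q_Z = (185 - (1/2)q_Z)q_Z - 69q_Z.
Maximising: ∂π_Z/∂q_Z = 116 - q_Z = 0, giving q_Z = 116.
Then q_H = (318 - 116)/2 = 101.
Total output Q = 217, so price P = 344 - 217 = 127.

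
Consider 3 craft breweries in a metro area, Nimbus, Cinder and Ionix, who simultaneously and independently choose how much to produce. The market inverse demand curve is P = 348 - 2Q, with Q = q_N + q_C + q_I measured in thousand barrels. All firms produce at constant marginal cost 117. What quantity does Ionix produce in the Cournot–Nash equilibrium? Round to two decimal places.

A representative firm's profit is π_i = q_i(348 - 2Q) - 117q_i.
First-order condition (treating rivals' output as given): 231 - 4q_i - 2·Σ_{j≠i} q_j = 0.
With identical firms every q_j equals q_i, so Σ_{j≠i} q_j = 2q_i and 231 = 8q_i, giving q_i = 231/8.

28.88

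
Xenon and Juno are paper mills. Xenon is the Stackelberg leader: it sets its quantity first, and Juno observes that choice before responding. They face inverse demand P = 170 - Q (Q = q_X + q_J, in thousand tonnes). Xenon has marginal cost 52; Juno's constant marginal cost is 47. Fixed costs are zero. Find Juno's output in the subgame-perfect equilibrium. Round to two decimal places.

33.25

The follower Juno best-responds to any q_X: π_J = (170 - Q)q_J - 47q_J.
Follower FOC: 123 - q_X - 2q_J = 0, so q_J(q_X) = (123 - q_X)/2.
Xenon substitutes q_J(q_X) into its own profit: π_X = q_X(170 - q_X - (123 - q_X)/2) - 52q_X = (217/2 - (1/2)q_X)q_X - 52q_X.
The leader's first-order condition 113/2 - q_X = 0 yields q_X = 113/2.
Then q_J = (123 - 113/2)/2 = 133/4.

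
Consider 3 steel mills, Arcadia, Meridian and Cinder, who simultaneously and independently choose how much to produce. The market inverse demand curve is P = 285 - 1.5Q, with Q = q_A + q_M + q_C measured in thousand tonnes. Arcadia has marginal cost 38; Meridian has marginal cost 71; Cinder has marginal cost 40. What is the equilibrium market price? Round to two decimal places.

108.50

Arcadia's profit: π_A = (285 - 1.5Q)q_A - (38q_A). Setting ∂π_A/∂q_A = 0: 247 - 3q_A - (3/2)(q_M + q_C) = 0.
Meridian's profit: π_M = (285 - 1.5Q)q_M - (71q_M). Setting ∂π_M/∂q_M = 0: 214 - 3q_M - (3/2)(q_A + q_C) = 0.
Cinder's first-order condition: 245 - 3q_C - (3/2)(q_A + q_M) = 0.
Adding the 3 first-order conditions: 706 − 6Q = 0, so Q = 353/3.
Back-substituting: q_A = (247 − 353/2)/(3/2) = 47, q_M = (214 − 353/2)/(3/2) = 25, q_C = (245 − 353/2)/(3/2) = 137/3.
Total output Q = 353/3, so price P = 285 - (3/2)·(353/3) = 217/2.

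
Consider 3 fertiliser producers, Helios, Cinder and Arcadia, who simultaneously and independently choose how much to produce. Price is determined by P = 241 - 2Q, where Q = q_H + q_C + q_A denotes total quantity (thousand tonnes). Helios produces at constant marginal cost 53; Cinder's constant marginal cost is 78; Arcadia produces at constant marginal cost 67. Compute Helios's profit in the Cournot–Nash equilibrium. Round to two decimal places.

1610.28

Helios's profit: π_H = (241 - 2Q)q_H - (53q_H). Setting ∂π_H/∂q_H = 0: 188 - 4q_H - 2(q_C + q_A) = 0.
Cinder's profit: π_C = (241 - 2Q)q_C - (78q_C). Setting ∂π_C/∂q_C = 0: 163 - 4q_C - 2(q_H + q_A) = 0.
Arcadia's first-order condition: 174 - 4q_A - 2(q_H + q_C) = 0.
Adding the 3 first-order conditions: 525 − 8Q = 0, so Q = 525/8.
Back-substituting: q_H = (188 − 525/4)/2 = 227/8, q_C = (163 − 525/4)/2 = 127/8, q_A = (174 − 525/4)/2 = 171/8.
Price P = 241 - 2·(525/8) = 439/4.
Helios's profit: (439/4 - 53)·(227/8) = 1610.2813.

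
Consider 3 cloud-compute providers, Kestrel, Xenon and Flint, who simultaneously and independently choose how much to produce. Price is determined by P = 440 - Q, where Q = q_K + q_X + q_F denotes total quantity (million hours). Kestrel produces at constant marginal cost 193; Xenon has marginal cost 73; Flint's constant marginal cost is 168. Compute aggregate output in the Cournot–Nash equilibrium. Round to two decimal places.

Kestrel's profit: π_K = (440 - Q)q_K - (193q_K). Setting ∂π_K/∂q_K = 0: 247 - 2q_K - (q_X + q_F) = 0.
Xenon's first-order condition: 367 - 2q_X - (q_K + q_F) = 0.
Flint's first-order condition: 272 - 2q_F - (q_K + q_X) = 0.
Summing all 3 equations gives 886 − 4Q = 0, hence Q = 443/2.
Back-substituting: q_K = (247 − 443/2) = 51/2, q_X = (367 − 443/2) = 291/2, q_F = (272 − 443/2) = 101/2.
Total output Q = 51/2 + 291/2 + 101/2 = 443/2.

221.50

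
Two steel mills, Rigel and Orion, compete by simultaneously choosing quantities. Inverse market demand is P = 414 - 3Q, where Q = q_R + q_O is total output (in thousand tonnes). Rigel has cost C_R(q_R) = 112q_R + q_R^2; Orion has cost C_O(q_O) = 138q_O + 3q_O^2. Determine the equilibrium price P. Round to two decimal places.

272.69

Rigel's profit: π_R = (414 - 3Q)q_R - (112q_R + q_R²). Setting ∂π_R/∂q_R = 0: 302 - 8q_R - 3(q_O) = 0.
Orion's first-order condition: 276 - 12q_O - 3(q_R) = 0.
Best responses: q_R = (302 - 3q_O)/8, q_O = (276 - 3q_R)/12.
Substituting one into the other gives q_R = 932/29 and q_O = 434/29.
Total output Q = 1366/29, so price P = 414 - 3·(1366/29) = 272.6897.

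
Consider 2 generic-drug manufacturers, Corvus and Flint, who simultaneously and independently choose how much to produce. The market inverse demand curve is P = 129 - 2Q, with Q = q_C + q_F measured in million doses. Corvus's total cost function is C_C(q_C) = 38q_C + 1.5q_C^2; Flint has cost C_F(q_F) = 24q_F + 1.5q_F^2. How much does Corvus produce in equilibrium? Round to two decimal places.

9.49

Corvus's profit: π_C = (129 - 2Q)q_C - (38q_C + (3/2)q_C²). Setting ∂π_C/∂q_C = 0: 91 - 7q_C - 2(q_F) = 0.
Flint's first-order condition: 105 - 7q_F - 2(q_C) = 0.
Rearranging gives the reaction functions q_C = (91 - 2q_F)/7 and q_F = (105 - 2q_C)/7.
Substituting one into the other gives q_C = 427/45 and q_F = 553/45.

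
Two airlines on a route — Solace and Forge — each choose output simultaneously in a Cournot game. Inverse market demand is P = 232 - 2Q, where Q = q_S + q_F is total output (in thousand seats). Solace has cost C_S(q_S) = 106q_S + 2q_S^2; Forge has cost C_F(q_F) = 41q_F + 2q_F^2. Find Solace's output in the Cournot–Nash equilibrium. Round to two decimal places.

Solace's profit: π_S = (232 - 2Q)q_S - (106q_S + 2q_S²). Setting ∂π_S/∂q_S = 0: 126 - 8q_S - 2(q_F) = 0.
Forge's first-order condition: 191 - 8q_F - 2(q_S) = 0.
Best responses: q_S = (126 - 2q_F)/8, q_F = (191 - 2q_S)/8.
Solving the pair: q_S = 313/30, q_F = 319/15.

10.43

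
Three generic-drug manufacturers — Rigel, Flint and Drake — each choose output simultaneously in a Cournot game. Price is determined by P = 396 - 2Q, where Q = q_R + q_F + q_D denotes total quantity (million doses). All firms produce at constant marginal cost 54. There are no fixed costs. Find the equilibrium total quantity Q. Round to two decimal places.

Each firm earns π_i = (396 - 2Q)q_i - 54q_i.
First-order condition (treating rivals' output as given): 342 - 4q_i - 2·Σ_{j≠i} q_j = 0.
With identical firms every q_j equals q_i, so Σ_{j≠i} q_j = 2q_i and 342 = 8q_i, giving q_i = 171/4.
Total output Q = 171/4 + 171/4 + 171/4 = 513/4.

128.25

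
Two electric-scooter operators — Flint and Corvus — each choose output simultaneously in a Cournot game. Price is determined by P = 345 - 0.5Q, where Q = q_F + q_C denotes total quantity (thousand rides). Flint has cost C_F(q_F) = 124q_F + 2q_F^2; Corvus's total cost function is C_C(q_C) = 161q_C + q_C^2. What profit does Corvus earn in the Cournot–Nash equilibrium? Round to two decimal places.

Flint's profit: π_F = (345 - 0.5Q)q_F - (124q_F + 2q_F²). Setting ∂π_F/∂q_F = 0: 221 - 5q_F - (1/2)(q_C) = 0.
Corvus's profit: π_C = (345 - 0.5Q)q_C - (161q_C + q_C²). Setting ∂π_C/∂q_C = 0: 184 - 3q_C - (1/2)(q_F) = 0.
Best responses: q_F = (221 - (1/2)q_C)/5, q_C = (184 - (1/2)q_F)/3.
Solving the pair: q_F = 38.7119, q_C = 54.8814.
Price P = 345 - (1/2)·93.5932 = 298.2034.
Corvus's profit: 298.2034·54.8814 - 161·54.8814 - 54.8814² = 4517.9448.

4517.94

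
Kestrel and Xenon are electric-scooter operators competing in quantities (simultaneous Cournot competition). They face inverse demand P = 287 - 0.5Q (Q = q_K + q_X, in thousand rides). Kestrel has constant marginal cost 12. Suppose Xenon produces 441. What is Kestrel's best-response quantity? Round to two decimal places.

With the rival's output fixed at 441, Kestrel's profit is π_K = (287 - (1/2)·441 - (1/2)q_K)q_K - (12q_K) = (133/2 - (1/2)q_K)q_K - (12q_K).
∂π_K/∂q_K = 109/2 - q_K = 0, so q_K = 109/2.

54.50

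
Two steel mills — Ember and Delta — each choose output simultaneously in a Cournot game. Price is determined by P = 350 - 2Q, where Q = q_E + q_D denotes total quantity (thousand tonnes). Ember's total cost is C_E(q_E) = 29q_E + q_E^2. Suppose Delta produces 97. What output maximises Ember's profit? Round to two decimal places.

21.17

With the rival's output fixed at 97, Ember's profit is π_E = (350 - 2·97 - 2q_E)q_E - (29q_E + q_E²) = (156 - 2q_E)q_E - (29q_E + q_E²).
∂π_E/∂q_E = 127 - 6q_E = 0, so q_E = 127/6.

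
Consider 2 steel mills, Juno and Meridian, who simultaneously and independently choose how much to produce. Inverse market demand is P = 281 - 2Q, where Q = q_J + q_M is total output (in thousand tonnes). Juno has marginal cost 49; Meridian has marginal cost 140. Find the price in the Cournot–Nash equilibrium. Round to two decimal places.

Juno's profit: π_J = (281 - 2Q)q_J - (49q_J). Setting ∂π_J/∂q_J = 0: 232 - 4q_J - 2(q_M) = 0.
Meridian's first-order condition: 141 - 4q_M - 2(q_J) = 0.
Rearranging gives the reaction functions q_J = (232 - 2q_M)/4 and q_M = (141 - 2q_J)/4.
Solving the pair: q_J = 323/6, q_M = 25/3.
Total output Q = 373/6, so price P = 281 - 2·(373/6) = 470/3.

156.67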